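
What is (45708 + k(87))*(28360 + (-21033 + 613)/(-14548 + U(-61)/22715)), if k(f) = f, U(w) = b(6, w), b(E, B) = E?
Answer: 214601035879672650/165228907 ≈ 1.2988e+9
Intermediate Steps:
U(w) = 6
(45708 + k(87))*(28360 + (-21033 + 613)/(-14548 + U(-61)/22715)) = (45708 + 87)*(28360 + (-21033 + 613)/(-14548 + 6/22715)) = 45795*(28360 - 20420/(-14548 + 6*(1/22715))) = 45795*(28360 - 20420/(-14548 + 6/22715)) = 45795*(28360 - 20420/(-330457814/22715)) = 45795*(28360 - 20420*(-22715/330457814)) = 45795*(28360 + 231920150/165228907) = 45795*(4686123722670/165228907) = 214601035879672650/165228907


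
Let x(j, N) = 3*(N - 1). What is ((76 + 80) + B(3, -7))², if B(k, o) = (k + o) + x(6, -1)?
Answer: 21316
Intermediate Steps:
x(j, N) = -3 + 3*N (x(j, N) = 3*(-1 + N) = -3 + 3*N)
B(k, o) = -6 + k + o (B(k, o) = (k + o) + (-3 + 3*(-1)) = (k + o) + (-3 - 3) = (k + o) - 6 = -6 + k + o)
((76 + 80) + B(3, -7))² = ((76 + 80) + (-6 + 3 - 7))² = (156 - 10)² = 146² = 21316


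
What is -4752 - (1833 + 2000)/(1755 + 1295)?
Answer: -14497433/3050 ≈ -4753.3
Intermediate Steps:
-4752 - (1833 + 2000)/(1755 + 1295) = -4752 - 3833/3050 = -14497433/3050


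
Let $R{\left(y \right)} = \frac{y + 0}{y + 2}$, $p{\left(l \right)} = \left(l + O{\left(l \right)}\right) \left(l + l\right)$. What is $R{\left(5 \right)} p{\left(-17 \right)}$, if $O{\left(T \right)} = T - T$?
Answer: $\frac{2890}{7} \approx 412.86$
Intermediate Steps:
$O{\left(T \right)} = 0$
$p{\left(l \right)} = 2 l^{2}$ ($p{\left(l \right)} = \left(l + 0\right) \left(l + l\right) = l 2 l = 2 l^{2}$)
$R{\left(y \right)} = \frac{y}{2 + y}$
$R{\left(5 \right)} p{\left(-17 \right)} = \frac{5}{2 + 5} \cdot 2 \left(-17\right)^{2} = \frac{5}{7} \cdot 2 \cdot 289 = 5 \cdot \frac{1}{7} \cdot 578 = \frac{5}{7} \cdot 578 = \frac{2890}{7}$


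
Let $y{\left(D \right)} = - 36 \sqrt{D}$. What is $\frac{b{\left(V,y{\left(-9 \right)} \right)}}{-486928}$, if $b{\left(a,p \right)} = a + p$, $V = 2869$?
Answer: $- \frac{2869}{486928} + \frac{27 i}{121732} \approx -0.005892 + 0.0002218 i$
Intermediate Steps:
$\frac{b{\left(V,y{\left(-9 \right)} \right)}}{-486928} = \frac{2869 - 36 \sqrt{-9}}{-486928} = \left(2869 - 36 \cdot 3 i\right) \left(- \frac{1}{486928}\right) = \left(2869 - 108 i\right) \left(- \frac{1}{486928}\right) = - \frac{2869}{486928} + \frac{27 i}{121732}$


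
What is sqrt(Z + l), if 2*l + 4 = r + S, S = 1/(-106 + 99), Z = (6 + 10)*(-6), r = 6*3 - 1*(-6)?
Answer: I*sqrt(16870)/14 ≈ 9.2775*I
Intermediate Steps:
r = 24 (r = 18 + 6 = 24)
Z = -96 (Z = 16*(-6) = -96)
S = -1/7 (S = 1/(-7) = -1/7 ≈ -0.14286)
l = 139/14 (l = -2 + (24 - 1/7)/2 = -2 + (1/2)*(167/7) = -2 + 167/14 = 139/14 ≈ 9.9286)
sqrt(Z + l) = sqrt(-96 + 139/14) = sqrt(-1205/14) = I*sqrt(16870)/14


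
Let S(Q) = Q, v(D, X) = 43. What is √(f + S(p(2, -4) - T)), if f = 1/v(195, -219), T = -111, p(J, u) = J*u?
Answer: √190490/43 ≈ 10.150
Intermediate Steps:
f = 1/43 ≈ 0.023256
√(f + S(p(2, -4) - T)) = √(1/43 + (2*(-4) - 1*(-111))) = √(1/43 + (-8 + 111)) = √(1/43 + 103) = √(4430/43) = √190490/43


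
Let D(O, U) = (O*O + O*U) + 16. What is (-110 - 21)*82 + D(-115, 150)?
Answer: -14751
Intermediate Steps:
D(O, U) = 16 + O² + O*U (D(O, U) = (O² + O*U) + 16 = 16 + O² + O*U)
(-110 - 21)*82 + D(-115, 150) = (-110 - 21)*82 + (16 + (-115)² - 115*150) = -131*82 + (16 + 13225 - 17250) = -10742 - 4009 = -14751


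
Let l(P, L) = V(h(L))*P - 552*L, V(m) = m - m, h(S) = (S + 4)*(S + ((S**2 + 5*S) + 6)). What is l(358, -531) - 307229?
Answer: -14117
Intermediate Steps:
h(S) = (4 + S)*(6 + S**2 + 6*S) (h(S) = (4 + S)*(S + (6 + S**2 + 5*S)) = (4 + S)*(6 + S**2 + 6*S))
V(m) = 0
l(P, L) = -552*L (l(P, L) = 0*P - 552*L = 0 - 552*L = -552*L)
l(358, -531) - 307229 = -552*(-531) - 307229 = 293112 - 307229 = -14117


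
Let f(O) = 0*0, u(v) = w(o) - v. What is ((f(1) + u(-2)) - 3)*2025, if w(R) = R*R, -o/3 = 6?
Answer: 654075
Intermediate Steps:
o = -18 (o = -3*6 = -18)
w(R) = R²
u(v) = 324 - v (u(v) = (-18)² - v = 324 - v)
f(O) = 0
((f(1) + u(-2)) - 3)*2025 = ((0 + (324 - 1*(-2))) - 3)*2025 = ((0 + (324 + 2)) - 3)*2025 = ((0 + 326) - 3)*2025 = (326 - 3)*2025 = 323*2025 = 654075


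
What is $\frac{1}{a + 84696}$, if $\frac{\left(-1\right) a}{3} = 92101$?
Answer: $- \frac{1}{191607} \approx -5.219 \cdot 10^{-6}$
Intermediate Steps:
$a = -276303$ ($a = \left(-3\right) 92101 = -276303$)
$\frac{1}{a + 84696} = \frac{1}{-276303 + 84696} = \frac{1}{-191607} = - \frac{1}{191607}$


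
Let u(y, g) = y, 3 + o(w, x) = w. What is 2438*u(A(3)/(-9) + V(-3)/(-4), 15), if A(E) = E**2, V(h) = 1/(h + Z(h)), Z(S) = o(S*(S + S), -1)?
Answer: -59731/24 ≈ -2488.8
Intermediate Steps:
o(w, x) = -3 + w
Z(S) = -3 + 2*S**2 (Z(S) = -3 + S*(S + S) = -3 + S*(2*S) = -3 + 2*S**2)
V(h) = 1/(-3 + h + 2*h**2) (V(h) = 1/(h + (-3 + 2*h**2)) = 1/(-3 + h + 2*h**2))
2438*u(A(3)/(-9) + V(-3)/(-4), 15) = 2438*(3**2/(-9) + 1/(-3 - 3 + 2*(-3)**2*(-4))) = 2438*(9*(-1/9) - 1/4/(-3 - 3 + 2*9)) = 2438*(-1 - 1/4/(-3 - 3 + 18)) = 2438*(-1 - 1/4/12) = 2438*(-1 + (1/12)*(-1/4)) = 2438*(-1 - 1/48) = 2438*(-49/48) = -59731/24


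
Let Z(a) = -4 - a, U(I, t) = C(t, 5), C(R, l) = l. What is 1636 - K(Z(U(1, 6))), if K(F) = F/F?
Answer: 1635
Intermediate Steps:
U(I, t) = 5
K(F) = 1
1636 - K(Z(U(1, 6))) = 1636 - 1*1 = 1636 - 1 = 1635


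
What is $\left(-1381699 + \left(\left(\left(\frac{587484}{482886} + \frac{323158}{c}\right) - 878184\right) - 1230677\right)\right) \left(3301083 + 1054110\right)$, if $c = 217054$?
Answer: $- \frac{44260068705588448299933}{2911453829} \approx -1.5202 \cdot 10^{13}$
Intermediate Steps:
$\left(-1381699 + \left(\left(\left(\frac{587484}{482886} + \frac{323158}{c}\right) - 878184\right) - 1230677\right)\right) \left(3301083 + 1054110\right) = \left(-1381699 + \left(\left(\left(\frac{587484}{482886} + \frac{323158}{217054}\right) - 878184\right) - 1230677\right)\right) \left(3301083 + 1054110\right) = \left(-1381699 + \left(\left(\left(587484 \cdot \frac{1}{482886} + 323158 \cdot \frac{1}{217054}\right) - 878184\right) - 1230677\right)\right) 4355193 = \left(-1381699 + \left(\left(\left(\frac{32638}{26827} + \frac{161579}{108527}\right) - 878184\right) - 1230677\right)\right) 4355193 = \left(-1381699 + \left(\left(\frac{7876784059}{2911453829} - 878184\right) - 1230677\right)\right) 4355193 = \left(-1381699 - \frac{6139843556494710}{2911453829}\right) 4355193 = \left(- \frac{10162596400570181}{2911453829}\right) 4355193 = - \frac{44260068705588448299933}{2911453829}$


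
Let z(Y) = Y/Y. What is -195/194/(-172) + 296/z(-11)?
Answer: 9877123/33368 ≈ 296.01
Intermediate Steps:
z(Y) = 1
-195/194/(-172) + 296/z(-11) = -195/194/(-172) + 296/1 = -195*1/194*(-1/172) + 296*1 = -195/194*(-1/172) + 296 = 195/33368 + 296 = 9877123/33368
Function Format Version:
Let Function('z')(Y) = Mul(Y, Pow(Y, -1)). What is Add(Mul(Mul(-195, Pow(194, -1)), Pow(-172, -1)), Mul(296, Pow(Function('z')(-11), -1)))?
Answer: Rational(9877123, 33368) ≈ 296.01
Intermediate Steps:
Function('z')(Y) = 1
Add(Mul(Mul(-195, Pow(194, -1)), Pow(-172, -1)), Mul(296, Pow(Function('z')(-11), -1))) = Add(Mul(Mul(-195, Pow(194, -1)), Pow(-172, -1)), Mul(296, Pow(1, -1))) = Add(Mul(Mul(-195, Rational(1, 194)), Rational(-1, 172)), Mul(296, 1)) = Add(Mul(Rational(-195, 194), Rational(-1, 172)), 296) = Add(Rational(195, 33368), 296) = Rational(9877123, 33368)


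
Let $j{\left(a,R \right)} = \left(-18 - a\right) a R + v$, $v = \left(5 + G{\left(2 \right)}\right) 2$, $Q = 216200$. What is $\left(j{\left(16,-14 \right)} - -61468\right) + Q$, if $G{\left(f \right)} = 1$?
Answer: $285296$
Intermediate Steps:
$v = 12$ ($v = \left(5 + 1\right) 2 = 6 \cdot 2 = 12$)
$j{\left(a,R \right)} = 12 + R a \left(-18 - a\right)$ ($j{\left(a,R \right)} = \left(-18 - a\right) a R + 12 = a \left(-18 - a\right) R + 12 = R a \left(-18 - a\right) + 12 = 12 + R a \left(-18 - a\right)$)
$\left(j{\left(16,-14 \right)} - -61468\right) + Q = \left(\left(12 - - 14 \cdot 16^{2} - \left(-252\right) 16\right) - -61468\right) + 216200 = \left(\left(12 - \left(-14\right) 256 + 4032\right) + 61468\right) + 216200 = \left(\left(12 + 3584 + 4032\right) + 61468\right) + 216200 = \left(7628 + 61468\right) + 216200 = 69096 + 216200 = 285296$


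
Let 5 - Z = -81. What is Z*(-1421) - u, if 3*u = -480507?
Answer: 37963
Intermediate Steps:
Z = 86 (Z = 5 - 1*(-81) = 5 + 81 = 86)
u = -160169 (u = (⅓)*(-480507) = -160169)
Z*(-1421) - u = 86*(-1421) - 1*(-160169) = -122206 + 160169 = 37963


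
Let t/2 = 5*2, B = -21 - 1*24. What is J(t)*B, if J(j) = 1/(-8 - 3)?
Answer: 45/11 ≈ 4.0909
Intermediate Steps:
B = -45 (B = -21 - 24 = -45)
t = 20 (t = 2*(5*2) = 2*10 = 20)
J(j) = -1/11 (J(j) = 1/(-11) = -1/11)
J(t)*B = -1/11*(-45) = 45/11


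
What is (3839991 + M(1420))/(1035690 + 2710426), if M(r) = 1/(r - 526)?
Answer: 3432951955/3349027704 ≈ 1.0251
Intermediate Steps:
M(r) = 1/(-526 + r)
(3839991 + M(1420))/(1035690 + 2710426) = (3839991 + 1/(-526 + 1420))/(1035690 + 2710426) = (3839991 + 1/894)/3746116 = (3839991 + 1/894)*(1/3746116) = (3432951955/894)*(1/3746116) = 3432951955/3349027704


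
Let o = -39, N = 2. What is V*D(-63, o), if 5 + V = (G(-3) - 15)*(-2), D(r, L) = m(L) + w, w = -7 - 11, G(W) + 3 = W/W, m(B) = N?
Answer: -464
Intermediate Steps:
m(B) = 2
G(W) = -2 (G(W) = -3 + W/W = -3 + 1 = -2)
w = -18
D(r, L) = -16 (D(r, L) = 2 - 18 = -16)
V = 29 (V = -5 + (-2 - 15)*(-2) = -5 - 17*(-2) = -5 + 34 = 29)
V*D(-63, o) = 29*(-16) = -464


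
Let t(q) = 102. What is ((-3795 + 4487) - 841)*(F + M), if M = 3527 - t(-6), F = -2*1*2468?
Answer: 225139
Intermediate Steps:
F = -4936 (F = -2*2468 = -4936)
M = 3425 (M = 3527 - 1*102 = 3527 - 102 = 3425)
((-3795 + 4487) - 841)*(F + M) = ((-3795 + 4487) - 841)*(-4936 + 3425) = (692 - 841)*(-1511) = -149*(-1511) = 225139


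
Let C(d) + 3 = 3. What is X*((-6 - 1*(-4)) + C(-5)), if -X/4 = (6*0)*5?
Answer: 0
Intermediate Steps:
C(d) = 0 (C(d) = -3 + 3 = 0)
X = 0 (X = -4*6*0*5 = -0*5 = -4*0 = 0)
X*((-6 - 1*(-4)) + C(-5)) = 0*((-6 - 1*(-4)) + 0) = 0*((-6 + 4) + 0) = 0*(-2 + 0) = 0*(-2) = 0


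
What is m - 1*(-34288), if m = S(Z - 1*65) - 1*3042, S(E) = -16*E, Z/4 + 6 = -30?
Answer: 34590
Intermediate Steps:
Z = -144 (Z = -24 + 4*(-30) = -24 - 120 = -144)
m = 302 (m = -16*(-144 - 1*65) - 1*3042 = -16*(-144 - 65) - 3042 = -16*(-209) - 3042 = 3344 - 3042 = 302)
m - 1*(-34288) = 302 - 1*(-34288) = 302 + 34288 = 34590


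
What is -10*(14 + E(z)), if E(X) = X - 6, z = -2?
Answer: -60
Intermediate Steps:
E(X) = -6 + X
-10*(14 + E(z)) = -10*(14 + (-6 - 2)) = -10*(14 - 8) = -10*6 = -60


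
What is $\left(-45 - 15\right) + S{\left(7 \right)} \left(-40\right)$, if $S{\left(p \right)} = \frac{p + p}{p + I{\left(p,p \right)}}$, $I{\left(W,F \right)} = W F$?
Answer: $-70$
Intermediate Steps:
$I{\left(W,F \right)} = F W$
$S{\left(p \right)} = \frac{2 p}{p + p^{2}}$ ($S{\left(p \right)} = \frac{p + p}{p + p p} = \frac{2 p}{p + p^{2}}$)
$\left(-45 - 15\right) + S{\left(7 \right)} \left(-40\right) = \left(-45 - 15\right) + \frac{2}{1 + 7} \left(-40\right) = -60 + \frac{2}{8} \left(-40\right) = -60 + 2 \cdot \frac{1}{8} \left(-40\right) = -60 + \frac{1}{4} \left(-40\right) = -60 - 10 = -70$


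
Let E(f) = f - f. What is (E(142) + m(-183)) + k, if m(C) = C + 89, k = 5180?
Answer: 5086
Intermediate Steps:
E(f) = 0
m(C) = 89 + C
(E(142) + m(-183)) + k = (0 + (89 - 183)) + 5180 = (0 - 94) + 5180 = -94 + 5180 = 5086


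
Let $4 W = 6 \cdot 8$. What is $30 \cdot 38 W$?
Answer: $13680$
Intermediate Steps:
$W = 12$ ($W = \frac{6 \cdot 8}{4} = \frac{1}{4} \cdot 48 = 12$)
$30 \cdot 38 W = 30 \cdot 38 \cdot 12 = 1140 \cdot 12 = 13680$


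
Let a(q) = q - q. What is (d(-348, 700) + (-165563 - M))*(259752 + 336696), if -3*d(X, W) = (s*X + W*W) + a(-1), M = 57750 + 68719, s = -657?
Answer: -317058237312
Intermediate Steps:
a(q) = 0
M = 126469
d(X, W) = 219*X - W²/3 (d(X, W) = -((-657*X + W*W) + 0)/3 = -((-657*X + W²) + 0)/3 = -((W² - 657*X) + 0)/3 = -(W² - 657*X)/3 = 219*X - W²/3)
(d(-348, 700) + (-165563 - M))*(259752 + 336696) = ((219*(-348) - ⅓*700²) + (-165563 - 1*126469))*(259752 + 336696) = ((-76212 - ⅓*490000) + (-165563 - 126469))*596448 = ((-76212 - 490000/3) - 292032)*596448 = (-718636/3 - 292032)*596448 = -1594732/3*596448 = -317058237312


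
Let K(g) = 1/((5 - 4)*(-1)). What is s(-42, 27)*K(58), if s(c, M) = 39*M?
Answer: -1053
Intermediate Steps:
K(g) = -1 (K(g) = 1/(1*(-1)) = 1/(-1) = -1)
s(-42, 27)*K(58) = (39*27)*(-1) = 1053*(-1) = -1053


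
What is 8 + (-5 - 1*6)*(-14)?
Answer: 162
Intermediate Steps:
8 + (-5 - 1*6)*(-14) = 8 + (-5 - 6)*(-14) = 8 - 11*(-14) = 8 + 154 = 162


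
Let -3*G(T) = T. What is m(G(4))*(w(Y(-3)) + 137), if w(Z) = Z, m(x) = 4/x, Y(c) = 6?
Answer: -429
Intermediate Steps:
G(T) = -T/3
m(G(4))*(w(Y(-3)) + 137) = (4/((-⅓*4)))*(6 + 137) = (4/(-4/3))*143 = (4*(-¾))*143 = -3*143 = -429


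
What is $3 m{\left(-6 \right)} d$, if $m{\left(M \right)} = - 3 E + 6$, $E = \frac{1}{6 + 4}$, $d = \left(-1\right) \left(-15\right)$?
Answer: $\frac{513}{2} \approx 256.5$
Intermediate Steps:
$d = 15$
$E = \frac{1}{10} \approx 0.1$
$m{\left(M \right)} = \frac{57}{10}$ ($m{\left(M \right)} = \left(-3\right) \frac{1}{10} + 6 = - \frac{3}{10} + 6 = \frac{57}{10}$)
$3 m{\left(-6 \right)} d = 3 \cdot \frac{57}{10} \cdot 15 = \frac{171}{10} \cdot 15 = \frac{513}{2}$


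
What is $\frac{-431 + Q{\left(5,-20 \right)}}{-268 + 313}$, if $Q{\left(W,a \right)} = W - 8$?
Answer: $- \frac{434}{45} \approx -9.6444$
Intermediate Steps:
$Q{\left(W,a \right)} = -8 + W$ ($Q{\left(W,a \right)} = W - 8 = -8 + W$)
$\frac{-431 + Q{\left(5,-20 \right)}}{-268 + 313} = \frac{-431 + \left(-8 + 5\right)}{-268 + 313} = \frac{-431 - 3}{45} = \left(-434\right) \frac{1}{45} = - \frac{434}{45}$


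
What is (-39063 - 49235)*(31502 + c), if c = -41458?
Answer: 879094888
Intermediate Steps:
(-39063 - 49235)*(31502 + c) = (-39063 - 49235)*(31502 - 41458) = -88298*(-9956) = 879094888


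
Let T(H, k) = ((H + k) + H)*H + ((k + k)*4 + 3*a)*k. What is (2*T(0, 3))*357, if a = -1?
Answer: 44982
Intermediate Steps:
T(H, k) = H*(k + 2*H) + k*(-3 + 8*k) (T(H, k) = ((H + k) + H)*H + ((k + k)*4 + 3*(-1))*k = (k + 2*H)*H + ((2*k)*4 - 3)*k = H*(k + 2*H) + (8*k - 3)*k = H*(k + 2*H) + (-3 + 8*k)*k = H*(k + 2*H) + k*(-3 + 8*k))
(2*T(0, 3))*357 = (2*(-3*3 + 2*0² + 8*3² + 0*3))*357 = (2*(-9 + 2*0 + 8*9 + 0))*357 = (2*(-9 + 0 + 72 + 0))*357 = (2*63)*357 = 126*357 = 44982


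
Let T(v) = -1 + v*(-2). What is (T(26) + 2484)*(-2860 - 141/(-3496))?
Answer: -24306156589/3496 ≈ -6.9526e+6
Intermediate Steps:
T(v) = -1 - 2*v
(T(26) + 2484)*(-2860 - 141/(-3496)) = ((-1 - 2*26) + 2484)*(-2860 - 141/(-3496)) = ((-1 - 52) + 2484)*(-2860 - 141*(-1/3496)) = (-53 + 2484)*(-2860 + 141/3496) = 2431*(-9998419/3496) = -24306156589/3496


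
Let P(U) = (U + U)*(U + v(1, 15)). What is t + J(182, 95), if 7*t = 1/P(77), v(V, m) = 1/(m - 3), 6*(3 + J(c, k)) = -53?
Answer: -35398789/2991450 ≈ -11.833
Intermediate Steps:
J(c, k) = -71/6 (J(c, k) = -3 + (1/6)*(-53) = -3 - 53/6 = -71/6)
v(V, m) = 1/(-3 + m)
P(U) = 2*U*(1/12 + U) (P(U) = (U + U)*(U + 1/(-3 + 15)) = (2*U)*(U + 1/12) = (2*U)*(1/12 + U) = 2*U*(1/12 + U))
t = 6/498575 (t = 1/(7*(((1/6)*77*(1 + 12*77)))) = 1/(7*(((1/6)*77*(1 + 924)))) = 1/(7*(((1/6)*77*925))) = 1/(7*(71225/6)) = (1/7)*(6/71225) = 6/498575 ≈ 1.2034e-5)
t + J(182, 95) = 6/498575 - 71/6 = -35398789/2991450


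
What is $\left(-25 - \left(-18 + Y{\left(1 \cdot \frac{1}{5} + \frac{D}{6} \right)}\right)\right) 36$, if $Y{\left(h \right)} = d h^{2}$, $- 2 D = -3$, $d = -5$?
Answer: $- \frac{4311}{20} \approx -215.55$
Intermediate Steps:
$D = \frac{3}{2}$ ($D = \left(- \frac{1}{2}\right) \left(-3\right) = \frac{3}{2} \approx 1.5$)
$Y{\left(h \right)} = - 5 h^{2}$
$\left(-25 - \left(-18 + Y{\left(1 \cdot \frac{1}{5} + \frac{D}{6} \right)}\right)\right) 36 = \left(-25 + \left(\left(7 - -11\right) - - 5 \left(1 \cdot \frac{1}{5} + \frac{3}{2 \cdot 6}\right)^{2}\right)\right) 36 = \left(-25 + \left(\left(7 + 11\right) - - 5 \left(1 \cdot \frac{1}{5} + \frac{3}{2} \cdot \frac{1}{6}\right)^{2}\right)\right) 36 = \left(-25 + \left(18 - - 5 \left(\frac{1}{5} + \frac{1}{4}\right)^{2}\right)\right) 36 = \left(-25 + \left(18 - - 5 \left(\frac{9}{20}\right)^{2}\right)\right) 36 = \left(-25 + \left(18 - \left(-5\right) \frac{81}{400}\right)\right) 36 = \left(-25 + \left(18 - - \frac{81}{80}\right)\right) 36 = \left(-25 + \left(18 + \frac{81}{80}\right)\right) 36 = \left(-25 + \frac{1521}{80}\right) 36 = \left(- \frac{479}{80}\right) 36 = - \frac{4311}{20}$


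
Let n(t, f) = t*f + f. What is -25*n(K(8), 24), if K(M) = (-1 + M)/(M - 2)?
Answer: -1300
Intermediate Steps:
K(M) = (-1 + M)/(-2 + M)
n(t, f) = f + f*t (n(t, f) = f*t + f = f + f*t)
-25*n(K(8), 24) = -600*(1 + (-1 + 8)/(-2 + 8)) = -600*(1 + 7/6) = -600*13/6 = -25*52 = -1300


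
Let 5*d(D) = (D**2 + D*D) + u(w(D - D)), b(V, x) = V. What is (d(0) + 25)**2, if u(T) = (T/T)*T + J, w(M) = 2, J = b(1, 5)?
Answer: 16384/25 ≈ 655.36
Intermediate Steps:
J = 1
u(T) = 1 + T (u(T) = (T/T)*T + 1 = 1*T + 1 = T + 1 = 1 + T)
d(D) = 3/5 + 2*D**2/5 (d(D) = ((D**2 + D*D) + (1 + 2))/5 = ((D**2 + D**2) + 3)/5 = (2*D**2 + 3)/5 = (3 + 2*D**2)/5 = 3/5 + 2*D**2/5)
(d(0) + 25)**2 = ((3/5 + (2/5)*0**2) + 25)**2 = ((3/5 + (2/5)*0) + 25)**2 = ((3/5 + 0) + 25)**2 = (3/5 + 25)**2 = (128/5)**2 = 16384/25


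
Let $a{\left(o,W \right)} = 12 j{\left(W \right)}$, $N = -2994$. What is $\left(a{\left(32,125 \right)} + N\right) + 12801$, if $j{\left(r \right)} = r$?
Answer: $11307$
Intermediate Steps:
$a{\left(o,W \right)} = 12 W$
$\left(a{\left(32,125 \right)} + N\right) + 12801 = \left(12 \cdot 125 - 2994\right) + 12801 = \left(1500 - 2994\right) + 12801 = -1494 + 12801 = 11307$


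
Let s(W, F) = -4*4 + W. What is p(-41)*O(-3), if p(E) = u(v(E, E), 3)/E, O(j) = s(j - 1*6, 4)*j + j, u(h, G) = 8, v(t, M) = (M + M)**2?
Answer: -576/41 ≈ -14.049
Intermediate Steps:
v(t, M) = 4*M**2 (v(t, M) = (2*M)**2 = 4*M**2)
s(W, F) = -16 + W
O(j) = j + j*(-22 + j) (O(j) = (-16 + (j - 1*6))*j + j = (-16 + (j - 6))*j + j = (-16 + (-6 + j))*j + j = (-22 + j)*j + j = j*(-22 + j) + j = j + j*(-22 + j))
p(E) = 8/E
p(-41)*O(-3) = (8/(-41))*(-3*(-21 - 3)) = (8*(-1/41))*(-3*(-24)) = -8/41*72 = -576/41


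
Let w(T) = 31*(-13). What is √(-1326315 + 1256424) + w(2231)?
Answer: -403 + I*√69891 ≈ -403.0 + 264.37*I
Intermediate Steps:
w(T) = -403
√(-1326315 + 1256424) + w(2231) = √(-1326315 + 1256424) - 403 = √(-69891) - 403 = I*√69891 - 403 = -403 + I*√69891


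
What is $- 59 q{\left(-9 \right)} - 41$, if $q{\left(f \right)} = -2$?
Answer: $77$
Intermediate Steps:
$- 59 q{\left(-9 \right)} - 41 = \left(-59\right) \left(-2\right) - 41 = 118 - 41 = 77$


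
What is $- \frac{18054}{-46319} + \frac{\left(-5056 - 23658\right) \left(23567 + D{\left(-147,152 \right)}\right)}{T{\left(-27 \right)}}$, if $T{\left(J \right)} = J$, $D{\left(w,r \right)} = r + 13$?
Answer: $\frac{31563649862170}{1250613} \approx 2.5239 \cdot 10^{7}$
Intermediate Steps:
$D{\left(w,r \right)} = 13 + r$
$- \frac{18054}{-46319} + \frac{\left(-5056 - 23658\right) \left(23567 + D{\left(-147,152 \right)}\right)}{T{\left(-27 \right)}} = - \frac{18054}{-46319} + \frac{\left(-5056 - 23658\right) \left(23567 + \left(13 + 152\right)\right)}{-27} = \left(-18054\right) \left(- \frac{1}{46319}\right) + - 28714 \left(23567 + 165\right) \left(- \frac{1}{27}\right) = \frac{18054}{46319} + \left(-28714\right) 23732 \left(- \frac{1}{27}\right) = \frac{18054}{46319} - - \frac{681440648}{27} = \frac{18054}{46319} + \frac{681440648}{27} = \frac{31563649862170}{1250613}$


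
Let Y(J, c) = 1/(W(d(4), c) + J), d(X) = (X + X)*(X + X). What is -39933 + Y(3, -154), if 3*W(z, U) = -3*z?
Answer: -2435914/61 ≈ -39933.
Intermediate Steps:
d(X) = 4*X² (d(X) = (2*X)*(2*X) = 4*X²)
W(z, U) = -z (W(z, U) = (-3*z)/3 = -z)
Y(J, c) = 1/(-64 + J) (Y(J, c) = 1/(-4*4² + J) = 1/(-4*16 + J) = 1/(-1*64 + J) = 1/(-64 + J))
-39933 + Y(3, -154) = -39933 + 1/(-64 + 3) = -39933 + 1/(-61) = -39933 - 1/61 = -2435914/61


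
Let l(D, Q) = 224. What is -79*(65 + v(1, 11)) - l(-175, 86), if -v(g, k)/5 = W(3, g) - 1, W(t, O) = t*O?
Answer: -4569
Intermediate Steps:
W(t, O) = O*t
v(g, k) = 5 - 15*g (v(g, k) = -5*(g*3 - 1) = -5*(3*g - 1) = -5*(-1 + 3*g) = 5 - 15*g)
-79*(65 + v(1, 11)) - l(-175, 86) = -79*(65 + (5 - 15*1)) - 1*224 = -79*(65 + (5 - 15)) - 224 = -79*(65 - 10) - 224 = -79*55 - 224 = -4345 - 224 = -4569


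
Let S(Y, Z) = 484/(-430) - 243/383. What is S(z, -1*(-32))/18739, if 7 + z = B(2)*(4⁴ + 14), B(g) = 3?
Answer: -144931/1543062955 ≈ -9.3924e-5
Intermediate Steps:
z = 803 (z = -7 + 3*(4⁴ + 14) = -7 + 3*(256 + 14) = -7 + 3*270 = -7 + 810 = 803)
S(Y, Z) = -144931/82345 (S(Y, Z) = 484*(-1/430) - 243*1/383 = -242/215 - 243/383 = -144931/82345)
S(z, -1*(-32))/18739 = -144931/82345/18739 = -144931/82345*1/18739 = -144931/1543062955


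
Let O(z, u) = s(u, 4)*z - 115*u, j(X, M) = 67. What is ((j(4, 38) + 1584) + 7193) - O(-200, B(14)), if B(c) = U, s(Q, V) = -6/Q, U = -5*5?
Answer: 6017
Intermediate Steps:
U = -25
B(c) = -25
O(z, u) = -115*u - 6*z/u (O(z, u) = (-6/u)*z - 115*u = -6*z/u - 115*u = -115*u - 6*z/u)
((j(4, 38) + 1584) + 7193) - O(-200, B(14)) = ((67 + 1584) + 7193) - (-115*(-25) - 6*(-200)/(-25)) = (1651 + 7193) - (2875 - 6*(-200)*(-1/25)) = 8844 - (2875 - 48) = 8844 - 1*2827 = 8844 - 2827 = 6017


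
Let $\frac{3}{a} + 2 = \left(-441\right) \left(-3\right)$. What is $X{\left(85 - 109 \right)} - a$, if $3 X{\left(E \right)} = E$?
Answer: $- \frac{10571}{1321} \approx -8.0023$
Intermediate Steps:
$X{\left(E \right)} = \frac{E}{3}$
$a = \frac{3}{1321}$ ($a = \frac{3}{-2 - -1323} = \frac{3}{-2 + 1323} = \frac{3}{1321} \approx 0.002271$)
$X{\left(85 - 109 \right)} - a = \frac{85 - 109}{3} - \frac{3}{1321} = \frac{1}{3} \left(-24\right) - \frac{3}{1321} = -8 - \frac{3}{1321} = - \frac{10571}{1321}$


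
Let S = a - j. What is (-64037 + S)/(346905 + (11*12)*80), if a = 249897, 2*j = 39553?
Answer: 332167/714930 ≈ 0.46461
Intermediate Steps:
j = 39553/2 (j = (½)*39553 = 39553/2 ≈ 19777.)
S = 460241/2 (S = 249897 - 1*39553/2 = 249897 - 39553/2 = 460241/2 ≈ 2.3012e+5)
(-64037 + S)/(346905 + (11*12)*80) = (-64037 + 460241/2)/(346905 + (11*12)*80) = 332167/(2*(346905 + 132*80)) = 332167/(2*(346905 + 10560)) = (332167/2)/357465 = (332167/2)*(1/357465) = 332167/714930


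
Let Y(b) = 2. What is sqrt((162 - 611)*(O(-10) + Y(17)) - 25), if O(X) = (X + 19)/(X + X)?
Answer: I*sqrt(72095)/10 ≈ 26.851*I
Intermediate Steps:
O(X) = (19 + X)/(2*X) (O(X) = (19 + X)/((2*X)) = (19 + X)*(1/(2*X)) = (19 + X)/(2*X))
sqrt((162 - 611)*(O(-10) + Y(17)) - 25) = sqrt((162 - 611)*((1/2)*(19 - 10)/(-10) + 2) - 25) = sqrt(-449*((1/2)*(-1/10)*9 + 2) - 25) = sqrt(-449*(-9/20 + 2) - 25) = sqrt(-449*31/20 - 25) = sqrt(-13919/20 - 25) = sqrt(-14419/20) = I*sqrt(72095)/10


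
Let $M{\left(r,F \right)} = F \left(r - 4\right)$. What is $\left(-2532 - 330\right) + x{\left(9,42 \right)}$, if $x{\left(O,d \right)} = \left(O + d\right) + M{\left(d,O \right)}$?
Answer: $-2469$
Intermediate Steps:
$M{\left(r,F \right)} = F \left(-4 + r\right)$
$x{\left(O,d \right)} = O + d + O \left(-4 + d\right)$ ($x{\left(O,d \right)} = \left(O + d\right) + O \left(-4 + d\right) = O + d + O \left(-4 + d\right)$)
$\left(-2532 - 330\right) + x{\left(9,42 \right)} = \left(-2532 - 330\right) + \left(9 + 42 + 9 \left(-4 + 42\right)\right) = -2862 + \left(9 + 42 + 9 \cdot 38\right) = -2862 + \left(9 + 42 + 342\right) = -2862 + 393 = -2469$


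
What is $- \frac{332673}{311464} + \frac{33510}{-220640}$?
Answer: $- \frac{1047976617}{859017712} \approx -1.22$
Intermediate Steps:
$- \frac{332673}{311464} + \frac{33510}{-220640} = \left(-332673\right) \frac{1}{311464} + 33510 \left(- \frac{1}{220640}\right) = - \frac{332673}{311464} - \frac{3351}{22064} = - \frac{1047976617}{859017712}$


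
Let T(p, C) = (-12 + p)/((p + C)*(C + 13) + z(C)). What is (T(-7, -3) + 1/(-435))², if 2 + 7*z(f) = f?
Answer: 64516/1857769 ≈ 0.034728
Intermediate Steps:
z(f) = -2/7 + f/7
T(p, C) = (-12 + p)/(-2/7 + C/7 + (13 + C)*(C + p)) (T(p, C) = (-12 + p)/((p + C)*(C + 13) + (-2/7 + C/7)) = (-12 + p)/((C + p)*(13 + C) + (-2/7 + C/7)) = (-12 + p)/((13 + C)*(C + p) + (-2/7 + C/7)) = (-12 + p)/(-2/7 + C/7 + (13 + C)*(C + p)))
(T(-7, -3) + 1/(-435))² = (7*(-12 - 7)/(-2 + 7*(-3)² + 91*(-7) + 92*(-3) + 7*(-3)*(-7)) + 1/(-435))² = (7*(-19)/(-2 + 7*9 - 637 - 276 + 147) - 1/435)² = (7*(-19)/(-2 + 63 - 637 - 276 + 147) - 1/435)² = (7*(-19)/(-705) - 1/435)² = (7*(-1/705)*(-19) - 1/435)² = (133/705 - 1/435)² = (254/1363)² = 64516/1857769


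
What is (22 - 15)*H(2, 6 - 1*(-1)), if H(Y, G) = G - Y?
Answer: 35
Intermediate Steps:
(22 - 15)*H(2, 6 - 1*(-1)) = (22 - 15)*((6 - 1*(-1)) - 1*2) = 7*((6 + 1) - 2) = 7*(7 - 2) = 7*5 = 35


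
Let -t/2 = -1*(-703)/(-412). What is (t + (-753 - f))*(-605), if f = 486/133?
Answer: 12485573155/27398 ≈ 4.5571e+5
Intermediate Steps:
f = 486/133 (f = 486*(1/133) = 486/133 ≈ 3.6541)
t = 703/206 (t = -2*(-1*(-703))/(-412) = -1406*(-1)/412 = -2*(-703/412) = 703/206 ≈ 3.4126)
(t + (-753 - f))*(-605) = (703/206 + (-753 - 1*486/133))*(-605) = (703/206 + (-753 - 486/133))*(-605) = (703/206 - 100635/133)*(-605) = -20637311/27398*(-605) = 12485573155/27398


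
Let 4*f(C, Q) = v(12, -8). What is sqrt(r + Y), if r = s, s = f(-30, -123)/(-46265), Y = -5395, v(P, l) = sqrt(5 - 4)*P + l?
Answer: 2*I*sqrt(2886932252535)/46265 ≈ 73.451*I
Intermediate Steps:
v(P, l) = P + l (v(P, l) = sqrt(1)*P + l = 1*P + l = P + l)
f(C, Q) = 1 (f(C, Q) = (12 - 8)/4 = (1/4)*4 = 1)
s = -1/46265 (s = 1/(-46265) = 1*(-1/46265) = -1/46265 ≈ -2.1615e-5)
r = -1/46265 ≈ -2.1615e-5
sqrt(r + Y) = sqrt(-1/46265 - 5395) = sqrt(-249599676/46265) = 2*I*sqrt(2886932252535)/46265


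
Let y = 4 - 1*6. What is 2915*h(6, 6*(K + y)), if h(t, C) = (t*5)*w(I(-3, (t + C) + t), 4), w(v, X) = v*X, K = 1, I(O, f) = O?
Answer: -1049400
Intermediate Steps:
y = -2 (y = 4 - 6 = -2)
w(v, X) = X*v
h(t, C) = -60*t (h(t, C) = (t*5)*(4*(-3)) = (5*t)*(-12) = -60*t)
2915*h(6, 6*(K + y)) = 2915*(-60*6) = 2915*(-360) = -1049400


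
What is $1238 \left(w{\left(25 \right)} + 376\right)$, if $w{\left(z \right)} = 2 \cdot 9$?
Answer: $487772$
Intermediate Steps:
$w{\left(z \right)} = 18$
$1238 \left(w{\left(25 \right)} + 376\right) = 1238 \left(18 + 376\right) = 1238 \cdot 394 = 487772$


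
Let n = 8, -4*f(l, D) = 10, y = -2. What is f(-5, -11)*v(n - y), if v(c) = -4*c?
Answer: 100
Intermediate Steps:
f(l, D) = -5/2 (f(l, D) = -1/4*10 = -5/2)
f(-5, -11)*v(n - y) = -(-10)*(8 - 1*(-2)) = -(-10)*(8 + 2) = -(-10)*10 = -5/2*(-40) = 100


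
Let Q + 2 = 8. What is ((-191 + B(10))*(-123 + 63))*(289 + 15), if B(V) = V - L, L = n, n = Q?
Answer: 3410880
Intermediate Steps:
Q = 6 (Q = -2 + 8 = 6)
n = 6
L = 6
B(V) = -6 + V (B(V) = V - 1*6 = V - 6 = -6 + V)
((-191 + B(10))*(-123 + 63))*(289 + 15) = ((-191 + (-6 + 10))*(-123 + 63))*(289 + 15) = ((-191 + 4)*(-60))*304 = -187*(-60)*304 = 11220*304 = 3410880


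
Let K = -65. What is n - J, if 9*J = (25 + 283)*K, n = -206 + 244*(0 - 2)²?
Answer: 26950/9 ≈ 2994.4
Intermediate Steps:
n = 770 (n = -206 + 244*(-2)² = -206 + 244*4 = -206 + 976 = 770)
J = -20020/9 (J = ((25 + 283)*(-65))/9 = (308*(-65))/9 = (⅑)*(-20020) = -20020/9 ≈ -2224.4)
n - J = 770 - 1*(-20020/9) = 770 + 20020/9 = 26950/9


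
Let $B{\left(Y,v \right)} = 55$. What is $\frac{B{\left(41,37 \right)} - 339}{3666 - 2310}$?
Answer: $- \frac{71}{339} \approx -0.20944$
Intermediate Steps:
$\frac{B{\left(41,37 \right)} - 339}{3666 - 2310} = \frac{55 - 339}{3666 - 2310} = - \frac{284}{1356} = \left(-284\right) \frac{1}{1356} = - \frac{71}{339}$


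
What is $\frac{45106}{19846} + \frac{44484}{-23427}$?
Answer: $\frac{28978133}{77488707} \approx 0.37397$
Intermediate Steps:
$\frac{45106}{19846} + \frac{44484}{-23427} = 45106 \cdot \frac{1}{19846} + 44484 \left(- \frac{1}{23427}\right) = \frac{22553}{9923} - \frac{14828}{7809} = \frac{28978133}{77488707}$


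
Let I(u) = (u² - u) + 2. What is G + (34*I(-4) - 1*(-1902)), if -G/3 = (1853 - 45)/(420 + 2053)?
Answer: 6548026/2473 ≈ 2647.8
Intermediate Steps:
G = -5424/2473 (G = -3*(1853 - 45)/(420 + 2053) = -5424/2473 ≈ -2.1933)
I(u) = 2 + u² - u
G + (34*I(-4) - 1*(-1902)) = -5424/2473 + (34*(2 + (-4)² - 1*(-4)) - 1*(-1902)) = -5424/2473 + (34*(2 + 16 + 4) + 1902) = -5424/2473 + (34*22 + 1902) = -5424/2473 + (748 + 1902) = -5424/2473 + 2650 = 6548026/2473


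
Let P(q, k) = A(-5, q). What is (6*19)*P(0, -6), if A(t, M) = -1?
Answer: -114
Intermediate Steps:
P(q, k) = -1
(6*19)*P(0, -6) = (6*19)*(-1) = 114*(-1) = -114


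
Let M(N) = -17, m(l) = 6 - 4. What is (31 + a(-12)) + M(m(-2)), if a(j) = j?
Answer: 2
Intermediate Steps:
m(l) = 2
(31 + a(-12)) + M(m(-2)) = (31 - 12) - 17 = 19 - 17 = 2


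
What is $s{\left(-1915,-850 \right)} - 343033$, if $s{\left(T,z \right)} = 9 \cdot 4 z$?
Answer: $-373633$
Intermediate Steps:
$s{\left(T,z \right)} = 36 z$
$s{\left(-1915,-850 \right)} - 343033 = 36 \left(-850\right) - 343033 = -30600 - 343033 = -373633$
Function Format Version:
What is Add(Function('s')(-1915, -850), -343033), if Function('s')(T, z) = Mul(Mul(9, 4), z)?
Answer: -373633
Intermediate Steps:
Function('s')(T, z) = Mul(36, z)
Add(Function('s')(-1915, -850), -343033) = Add(Mul(36, -850), -343033) = Add(-30600, -343033) = -373633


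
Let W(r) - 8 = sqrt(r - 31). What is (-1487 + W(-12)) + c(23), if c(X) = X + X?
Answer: -1433 + I*sqrt(43) ≈ -1433.0 + 6.5574*I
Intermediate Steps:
c(X) = 2*X
W(r) = 8 + sqrt(-31 + r) (W(r) = 8 + sqrt(r - 31) = 8 + sqrt(-31 + r))
(-1487 + W(-12)) + c(23) = (-1487 + (8 + sqrt(-31 - 12))) + 2*23 = (-1487 + (8 + sqrt(-43))) + 46 = (-1487 + (8 + I*sqrt(43))) + 46 = (-1479 + I*sqrt(43)) + 46 = -1433 + I*sqrt(43)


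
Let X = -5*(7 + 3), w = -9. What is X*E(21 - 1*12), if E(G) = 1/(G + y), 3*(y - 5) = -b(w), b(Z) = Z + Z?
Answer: -5/2 ≈ -2.5000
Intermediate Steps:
b(Z) = 2*Z
y = 11 (y = 5 + (-2*(-9))/3 = 5 + (-1*(-18))/3 = 5 + (⅓)*18 = 5 + 6 = 11)
X = -50 (X = -5*10 = -50)
E(G) = 1/(11 + G) (E(G) = 1/(G + 11) = 1/(11 + G))
X*E(21 - 1*12) = -50/(11 + (21 - 1*12)) = -50/(11 + (21 - 12)) = -50/(11 + 9) = -50/20 = -50*1/20 = -5/2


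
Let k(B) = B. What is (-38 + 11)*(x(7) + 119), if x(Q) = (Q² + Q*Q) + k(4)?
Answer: -5967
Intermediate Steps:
x(Q) = 4 + 2*Q² (x(Q) = (Q² + Q*Q) + 4 = (Q² + Q²) + 4 = 2*Q² + 4 = 4 + 2*Q²)
(-38 + 11)*(x(7) + 119) = (-38 + 11)*((4 + 2*7²) + 119) = -27*((4 + 2*49) + 119) = -27*((4 + 98) + 119) = -27*(102 + 119) = -27*221 = -5967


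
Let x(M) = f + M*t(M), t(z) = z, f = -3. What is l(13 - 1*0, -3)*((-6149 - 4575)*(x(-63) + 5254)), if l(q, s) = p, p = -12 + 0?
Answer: 1186503360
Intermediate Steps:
p = -12
l(q, s) = -12
x(M) = -3 + M² (x(M) = -3 + M*M = -3 + M²)
l(13 - 1*0, -3)*((-6149 - 4575)*(x(-63) + 5254)) = -12*(-6149 - 4575)*((-3 + (-63)²) + 5254) = -(-128688)*((-3 + 3969) + 5254) = -(-128688)*(3966 + 5254) = -(-128688)*9220 = -12*(-98875280) = 1186503360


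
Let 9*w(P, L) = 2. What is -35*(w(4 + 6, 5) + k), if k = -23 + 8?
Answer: 4655/9 ≈ 517.22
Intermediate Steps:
w(P, L) = 2/9 (w(P, L) = (⅑)*2 = 2/9)
k = -15
-35*(w(4 + 6, 5) + k) = -35*(2/9 - 15) = -35*(-133/9) = 4655/9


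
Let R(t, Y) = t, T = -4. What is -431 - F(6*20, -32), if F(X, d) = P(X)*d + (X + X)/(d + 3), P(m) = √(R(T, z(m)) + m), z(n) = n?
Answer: -12259/29 + 64*√29 ≈ -78.074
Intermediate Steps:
P(m) = √(-4 + m)
F(X, d) = d*√(-4 + X) + 2*X/(3 + d) (F(X, d) = √(-4 + X)*d + (X + X)/(d + 3) = d*√(-4 + X) + (2*X)/(3 + d) = d*√(-4 + X) + 2*X/(3 + d))
-431 - F(6*20, -32) = -431 - (2*(6*20) + (-32)²*√(-4 + 6*20) + 3*(-32)*√(-4 + 6*20))/(3 - 32) = -431 - (2*120 + 1024*√(-4 + 120) + 3*(-32)*√(-4 + 120))/(-29) = -431 - (-1)*(240 + 1024*√116 + 3*(-32)*√116)/29 = -431 - (-1)*(240 + 1024*(2*√29) + 3*(-32)*(2*√29))/29 = -431 - (-1)*(240 + 2048*√29 - 192*√29)/29 = -431 - (-1)*(240 + 1856*√29)/29 = -431 - (-240/29 - 64*√29) = -431 + (240/29 + 64*√29) = -12259/29 + 64*√29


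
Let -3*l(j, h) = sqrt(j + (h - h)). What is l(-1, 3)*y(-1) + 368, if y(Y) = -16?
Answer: 368 + 16*I/3 ≈ 368.0 + 5.3333*I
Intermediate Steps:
l(j, h) = -sqrt(j)/3 (l(j, h) = -sqrt(j + (h - h))/3 = -sqrt(j + 0)/3 = -sqrt(j)/3)
l(-1, 3)*y(-1) + 368 = -I/3*(-16) + 368 = 16*I/3 + 368 = 368 + 16*I/3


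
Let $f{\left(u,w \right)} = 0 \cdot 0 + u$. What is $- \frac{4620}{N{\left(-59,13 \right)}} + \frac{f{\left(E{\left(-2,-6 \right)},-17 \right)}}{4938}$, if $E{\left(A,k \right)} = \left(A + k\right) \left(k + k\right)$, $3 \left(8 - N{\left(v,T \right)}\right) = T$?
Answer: $- \frac{1036964}{823} \approx -1260.0$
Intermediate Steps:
$N{\left(v,T \right)} = 8 - \frac{T}{3}$
$E{\left(A,k \right)} = 2 k \left(A + k\right)$ ($E{\left(A,k \right)} = \left(A + k\right) 2 k = 2 k \left(A + k\right)$)
$f{\left(u,w \right)} = u$ ($f{\left(u,w \right)} = 0 + u = u$)
$- \frac{4620}{N{\left(-59,13 \right)}} + \frac{f{\left(E{\left(-2,-6 \right)},-17 \right)}}{4938} = - \frac{4620}{8 - \frac{13}{3}} + \frac{2 \left(-6\right) \left(-2 - 6\right)}{4938} = - \frac{4620}{8 - \frac{13}{3}} + 2 \left(-6\right) \left(-8\right) \frac{1}{4938} = - \frac{4620}{\frac{11}{3}} + 96 \cdot \frac{1}{4938} = \left(-4620\right) \frac{3}{11} + \frac{16}{823} = -1260 + \frac{16}{823} = - \frac{1036964}{823}$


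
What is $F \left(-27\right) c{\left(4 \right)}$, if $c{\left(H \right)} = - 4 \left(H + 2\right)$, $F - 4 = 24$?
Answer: $18144$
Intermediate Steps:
$F = 28$ ($F = 4 + 24 = 28$)
$c{\left(H \right)} = -8 - 4 H$ ($c{\left(H \right)} = - 4 \left(2 + H\right) = -8 - 4 H$)
$F \left(-27\right) c{\left(4 \right)} = 28 \left(-27\right) \left(-8 - 16\right) = - 756 \left(-8 - 16\right) = \left(-756\right) \left(-24\right) = 18144$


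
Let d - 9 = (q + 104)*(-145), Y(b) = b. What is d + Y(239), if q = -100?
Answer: -332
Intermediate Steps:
d = -571 (d = 9 + (-100 + 104)*(-145) = 9 + 4*(-145) = 9 - 580 = -571)
d + Y(239) = -571 + 239 = -332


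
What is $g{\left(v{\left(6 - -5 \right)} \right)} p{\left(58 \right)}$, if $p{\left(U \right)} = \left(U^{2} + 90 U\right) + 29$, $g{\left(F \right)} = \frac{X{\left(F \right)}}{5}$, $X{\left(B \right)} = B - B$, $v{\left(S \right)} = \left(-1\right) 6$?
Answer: $0$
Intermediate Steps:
$v{\left(S \right)} = -6$
$X{\left(B \right)} = 0$
$g{\left(F \right)} = 0$ ($g{\left(F \right)} = \frac{0}{5} = 0 \cdot \frac{1}{5} = 0$)
$p{\left(U \right)} = 29 + U^{2} + 90 U$
$g{\left(v{\left(6 - -5 \right)} \right)} p{\left(58 \right)} = 0 \left(29 + 58^{2} + 90 \cdot 58\right) = 0 \left(29 + 3364 + 5220\right) = 0 \cdot 8613 = 0$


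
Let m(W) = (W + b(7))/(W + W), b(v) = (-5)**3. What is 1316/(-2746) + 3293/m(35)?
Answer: -31654945/12357 ≈ -2561.7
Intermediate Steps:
b(v) = -125
m(W) = (-125 + W)/(2*W) (m(W) = (W - 125)/(W + W) = (-125 + W)/((2*W)) = (-125 + W)*(1/(2*W)) = (-125 + W)/(2*W))
1316/(-2746) + 3293/m(35) = 1316/(-2746) + 3293/(((1/2)*(-125 + 35)/35)) = 1316*(-1/2746) + 3293/(((1/2)*(1/35)*(-90))) = -658/1373 + 3293/(-9/7) = -658/1373 + 3293*(-7/9) = -658/1373 - 23051/9 = -31654945/12357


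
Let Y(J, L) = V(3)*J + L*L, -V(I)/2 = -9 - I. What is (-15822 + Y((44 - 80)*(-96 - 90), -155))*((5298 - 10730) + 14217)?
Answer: 1483847995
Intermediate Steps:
V(I) = 18 + 2*I (V(I) = -2*(-9 - I) = 18 + 2*I)
Y(J, L) = L² + 24*J (Y(J, L) = (18 + 2*3)*J + L*L = (18 + 6)*J + L² = 24*J + L² = L² + 24*J)
(-15822 + Y((44 - 80)*(-96 - 90), -155))*((5298 - 10730) + 14217) = (-15822 + ((-155)² + 24*((44 - 80)*(-96 - 90))))*((5298 - 10730) + 14217) = (-15822 + (24025 + 24*(-36*(-186))))*(-5432 + 14217) = (-15822 + (24025 + 24*6696))*8785 = (-15822 + (24025 + 160704))*8785 = (-15822 + 184729)*8785 = 168907*8785 = 1483847995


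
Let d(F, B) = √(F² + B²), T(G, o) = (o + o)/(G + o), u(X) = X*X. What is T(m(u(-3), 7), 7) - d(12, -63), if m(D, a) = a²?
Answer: ¼ - 3*√457 ≈ -63.883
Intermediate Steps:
u(X) = X²
T(G, o) = 2*o/(G + o) (T(G, o) = (2*o)/(G + o) = 2*o/(G + o))
d(F, B) = √(B² + F²)
T(m(u(-3), 7), 7) - d(12, -63) = 2*7/(7² + 7) - √((-63)² + 12²) = 2*7/(49 + 7) - √(3969 + 144) = 2*7/56 - √4113 = 2*7*(1/56) - 3*√457 = ¼ - 3*√457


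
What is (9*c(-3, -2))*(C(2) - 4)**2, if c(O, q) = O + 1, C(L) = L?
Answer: -72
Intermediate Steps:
c(O, q) = 1 + O
(9*c(-3, -2))*(C(2) - 4)**2 = (9*(1 - 3))*(2 - 4)**2 = (9*(-2))*(-2)**2 = -18*4 = -72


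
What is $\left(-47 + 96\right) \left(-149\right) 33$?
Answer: $-240933$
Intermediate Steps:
$\left(-47 + 96\right) \left(-149\right) 33 = 49 \left(-149\right) 33 = \left(-7301\right) 33 = -240933$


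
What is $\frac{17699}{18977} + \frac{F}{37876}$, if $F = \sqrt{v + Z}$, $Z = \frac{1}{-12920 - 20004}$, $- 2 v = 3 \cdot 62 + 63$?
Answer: $\frac{17699}{18977} + \frac{i \sqrt{33739190009}}{623514712} \approx 0.93266 + 0.00029459 i$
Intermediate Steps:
$v = - \frac{249}{2}$ ($v = - \frac{3 \cdot 62 + 63}{2} = - \frac{186 + 63}{2} = \left(- \frac{1}{2}\right) 249 = - \frac{249}{2} \approx -124.5$)
$Z = - \frac{1}{32924}$ ($Z = \frac{1}{-32924} = - \frac{1}{32924} \approx -3.0373 \cdot 10^{-5}$)
$F = \frac{i \sqrt{33739190009}}{16462}$ ($F = \sqrt{- \frac{249}{2} - \frac{1}{32924}} = \sqrt{- \frac{4099039}{32924}} = \frac{i \sqrt{33739190009}}{16462} \approx 11.158 i$)
$\frac{17699}{18977} + \frac{F}{37876} = \frac{17699}{18977} + \frac{\frac{1}{16462} i \sqrt{33739190009}}{37876} = 17699 \cdot \frac{1}{18977} + \frac{i \sqrt{33739190009}}{16462} \cdot \frac{1}{37876} = \frac{17699}{18977} + \frac{i \sqrt{33739190009}}{623514712}$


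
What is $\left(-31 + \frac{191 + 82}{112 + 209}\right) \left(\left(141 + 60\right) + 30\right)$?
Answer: $- \frac{745206}{107} \approx -6964.5$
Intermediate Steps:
$\left(-31 + \frac{191 + 82}{112 + 209}\right) \left(\left(141 + 60\right) + 30\right) = \left(-31 + \frac{273}{321}\right) \left(201 + 30\right) = \left(-31 + 273 \cdot \frac{1}{321}\right) 231 = \left(-31 + \frac{91}{107}\right) 231 = \left(- \frac{3226}{107}\right) 231 = - \frac{745206}{107}$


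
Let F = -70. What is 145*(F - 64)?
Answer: -19430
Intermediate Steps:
145*(F - 64) = 145*(-70 - 64) = 145*(-134) = -19430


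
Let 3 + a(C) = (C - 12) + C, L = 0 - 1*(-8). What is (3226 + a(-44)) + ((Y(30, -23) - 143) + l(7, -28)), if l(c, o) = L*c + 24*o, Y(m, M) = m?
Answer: 2394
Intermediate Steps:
L = 8 (L = 0 + 8 = 8)
l(c, o) = 8*c + 24*o
a(C) = -15 + 2*C (a(C) = -3 + ((C - 12) + C) = -3 + ((-12 + C) + C) = -3 + (-12 + 2*C) = -15 + 2*C)
(3226 + a(-44)) + ((Y(30, -23) - 143) + l(7, -28)) = (3226 + (-15 + 2*(-44))) + ((30 - 143) + (8*7 + 24*(-28))) = (3226 + (-15 - 88)) + (-113 + (56 - 672)) = (3226 - 103) + (-113 - 616) = 3123 - 729 = 2394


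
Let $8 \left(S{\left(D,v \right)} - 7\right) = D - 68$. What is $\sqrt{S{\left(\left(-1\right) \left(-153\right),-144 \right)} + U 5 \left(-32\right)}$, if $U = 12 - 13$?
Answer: $\frac{7 \sqrt{58}}{4} \approx 13.328$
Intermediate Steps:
$S{\left(D,v \right)} = - \frac{3}{2} + \frac{D}{8}$ ($S{\left(D,v \right)} = 7 + \frac{D - 68}{8} = 7 + \frac{-68 + D}{8} = 7 + \left(- \frac{17}{2} + \frac{D}{8}\right) = - \frac{3}{2} + \frac{D}{8}$)
$U = -1$ ($U = 12 - 13 = -1$)
$\sqrt{S{\left(\left(-1\right) \left(-153\right),-144 \right)} + U 5 \left(-32\right)} = \sqrt{\left(- \frac{3}{2} + \frac{\left(-1\right) \left(-153\right)}{8}\right) + \left(-1\right) 5 \left(-32\right)} = \sqrt{\left(- \frac{3}{2} + \frac{1}{8} \cdot 153\right) - -160} = \sqrt{\left(- \frac{3}{2} + \frac{153}{8}\right) + 160} = \sqrt{\frac{141}{8} + 160} = \sqrt{\frac{1421}{8}} = \frac{7 \sqrt{58}}{4}$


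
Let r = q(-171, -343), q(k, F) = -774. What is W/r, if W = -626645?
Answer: 626645/774 ≈ 809.62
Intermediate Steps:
r = -774
W/r = -626645/(-774) = -626645*(-1/774) = 626645/774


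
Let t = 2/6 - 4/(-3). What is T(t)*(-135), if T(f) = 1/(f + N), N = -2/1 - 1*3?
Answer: 81/2 ≈ 40.500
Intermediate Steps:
N = -5 (N = -2*1 - 3 = -2 - 3 = -5)
t = 5/3 (t = 2*(1/6) - 4*(-1/3) = 1/3 + 4/3 = 5/3 ≈ 1.6667)
T(f) = 1/(-5 + f) (T(f) = 1/(f - 5) = 1/(-5 + f))
T(t)*(-135) = -135/(-5 + 5/3) = -135/(-10/3) = -3/10*(-135) = 81/2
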